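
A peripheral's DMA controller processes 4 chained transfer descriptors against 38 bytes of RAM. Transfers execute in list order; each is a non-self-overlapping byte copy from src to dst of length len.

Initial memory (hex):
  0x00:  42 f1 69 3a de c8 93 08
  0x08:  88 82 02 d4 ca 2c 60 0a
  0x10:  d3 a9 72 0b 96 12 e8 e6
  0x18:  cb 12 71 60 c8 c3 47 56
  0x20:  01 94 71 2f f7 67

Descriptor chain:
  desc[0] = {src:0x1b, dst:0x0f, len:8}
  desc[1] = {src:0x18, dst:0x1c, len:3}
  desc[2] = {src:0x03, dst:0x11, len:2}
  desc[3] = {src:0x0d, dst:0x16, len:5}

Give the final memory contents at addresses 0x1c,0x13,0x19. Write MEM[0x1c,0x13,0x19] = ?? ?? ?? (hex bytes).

#0 dst[0x0f+8] := {0x60,0xc8,0xc3,0x47,0x56,0x01,0x94,0x71}
#1 dst[0x1c+3] := {0xcb,0x12,0x71}
#2 dst[0x11+2] := {0x3a,0xde}
#3 dst[0x16+5] := {0x2c,0x60,0x60,0xc8,0x3a}
query mem[0x1c]=0xcb, mem[0x13]=0x56, mem[0x19]=0xc8

MEM[0x1c,0x13,0x19] = cb 56 c8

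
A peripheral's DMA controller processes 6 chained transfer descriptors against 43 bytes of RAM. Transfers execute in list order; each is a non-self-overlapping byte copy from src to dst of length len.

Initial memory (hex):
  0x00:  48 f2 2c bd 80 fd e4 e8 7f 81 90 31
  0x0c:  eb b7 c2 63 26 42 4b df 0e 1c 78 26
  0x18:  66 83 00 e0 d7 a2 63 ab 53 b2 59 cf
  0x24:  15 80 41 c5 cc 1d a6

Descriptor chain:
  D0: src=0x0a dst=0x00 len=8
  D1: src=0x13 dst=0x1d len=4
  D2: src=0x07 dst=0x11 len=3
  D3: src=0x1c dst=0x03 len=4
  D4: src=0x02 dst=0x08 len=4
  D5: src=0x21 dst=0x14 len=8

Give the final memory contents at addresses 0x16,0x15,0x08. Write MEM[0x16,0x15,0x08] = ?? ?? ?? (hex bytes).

D0: mem[0x00..0x07] <- [90 31 eb b7 c2 63 26 42]
D1: mem[0x1d..0x20] <- [df 0e 1c 78]
D2: mem[0x11..0x13] <- [42 7f 81]
D3: mem[0x03..0x06] <- [d7 df 0e 1c]
D4: mem[0x08..0x0b] <- [eb d7 df 0e]
D5: mem[0x14..0x1b] <- [b2 59 cf 15 80 41 c5 cc]
query mem[0x16]=0xcf, mem[0x15]=0x59, mem[0x08]=0xeb

MEM[0x16,0x15,0x08] = cf 59 eb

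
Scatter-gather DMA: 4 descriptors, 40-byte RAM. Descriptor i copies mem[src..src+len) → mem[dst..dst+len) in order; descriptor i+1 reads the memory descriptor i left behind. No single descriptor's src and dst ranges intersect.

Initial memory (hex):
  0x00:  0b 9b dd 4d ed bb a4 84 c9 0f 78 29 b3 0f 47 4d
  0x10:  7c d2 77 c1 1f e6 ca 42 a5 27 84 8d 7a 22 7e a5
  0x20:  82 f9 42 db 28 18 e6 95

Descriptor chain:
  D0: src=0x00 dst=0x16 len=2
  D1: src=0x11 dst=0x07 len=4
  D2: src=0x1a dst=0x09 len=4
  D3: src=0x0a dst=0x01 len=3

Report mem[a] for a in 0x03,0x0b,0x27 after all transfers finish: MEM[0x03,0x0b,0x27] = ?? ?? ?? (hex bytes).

MEM[0x03,0x0b,0x27] = 22 7a 95

#0 dst[0x16+2] := {0x0b,0x9b}
#1 dst[0x07+4] := {0xd2,0x77,0xc1,0x1f}
#2 dst[0x09+4] := {0x84,0x8d,0x7a,0x22}
#3 dst[0x01+3] := {0x8d,0x7a,0x22}
query mem[0x03]=0x22, mem[0x0b]=0x7a, mem[0x27]=0x95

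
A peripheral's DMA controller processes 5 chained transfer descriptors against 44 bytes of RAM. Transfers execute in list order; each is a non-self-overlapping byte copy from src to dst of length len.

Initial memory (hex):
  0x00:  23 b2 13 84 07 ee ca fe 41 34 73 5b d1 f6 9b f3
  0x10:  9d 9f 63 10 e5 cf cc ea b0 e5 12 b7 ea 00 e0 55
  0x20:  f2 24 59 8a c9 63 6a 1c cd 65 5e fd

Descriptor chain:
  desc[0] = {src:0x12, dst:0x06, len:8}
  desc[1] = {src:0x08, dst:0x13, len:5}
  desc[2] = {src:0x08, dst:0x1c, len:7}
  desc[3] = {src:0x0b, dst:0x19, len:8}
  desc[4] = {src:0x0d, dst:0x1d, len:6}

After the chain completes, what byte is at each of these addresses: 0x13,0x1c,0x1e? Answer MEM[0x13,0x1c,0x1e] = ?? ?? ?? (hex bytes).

MEM[0x13,0x1c,0x1e] = e5 9b 9b

[0] 0x12->0x06 len=8 : 63 10 e5 cf cc ea b0 e5
[1] 0x08->0x13 len=5 : e5 cf cc ea b0
[2] 0x08->0x1c len=7 : e5 cf cc ea b0 e5 9b
[3] 0x0b->0x19 len=8 : ea b0 e5 9b f3 9d 9f 63
[4] 0x0d->0x1d len=6 : e5 9b f3 9d 9f 63
query mem[0x13]=0xe5, mem[0x1c]=0x9b, mem[0x1e]=0x9b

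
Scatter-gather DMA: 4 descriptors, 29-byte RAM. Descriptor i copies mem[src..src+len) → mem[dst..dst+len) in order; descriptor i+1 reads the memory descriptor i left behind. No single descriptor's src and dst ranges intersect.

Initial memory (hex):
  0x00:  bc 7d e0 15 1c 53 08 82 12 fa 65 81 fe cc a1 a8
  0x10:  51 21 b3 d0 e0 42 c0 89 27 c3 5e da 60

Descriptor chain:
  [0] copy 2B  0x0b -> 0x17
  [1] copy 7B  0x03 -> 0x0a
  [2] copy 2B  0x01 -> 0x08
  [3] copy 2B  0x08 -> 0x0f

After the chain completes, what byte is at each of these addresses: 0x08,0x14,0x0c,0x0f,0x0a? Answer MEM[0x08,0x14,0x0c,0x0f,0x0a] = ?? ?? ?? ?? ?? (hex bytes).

MEM[0x08,0x14,0x0c,0x0f,0x0a] = 7d e0 53 7d 15

D0: mem[0x17..0x18] <- [81 fe]
D1: mem[0x0a..0x10] <- [15 1c 53 08 82 12 fa]
D2: mem[0x08..0x09] <- [7d e0]
D3: mem[0x0f..0x10] <- [7d e0]
query mem[0x08]=0x7d, mem[0x14]=0xe0, mem[0x0c]=0x53, mem[0x0f]=0x7d, mem[0x0a]=0x15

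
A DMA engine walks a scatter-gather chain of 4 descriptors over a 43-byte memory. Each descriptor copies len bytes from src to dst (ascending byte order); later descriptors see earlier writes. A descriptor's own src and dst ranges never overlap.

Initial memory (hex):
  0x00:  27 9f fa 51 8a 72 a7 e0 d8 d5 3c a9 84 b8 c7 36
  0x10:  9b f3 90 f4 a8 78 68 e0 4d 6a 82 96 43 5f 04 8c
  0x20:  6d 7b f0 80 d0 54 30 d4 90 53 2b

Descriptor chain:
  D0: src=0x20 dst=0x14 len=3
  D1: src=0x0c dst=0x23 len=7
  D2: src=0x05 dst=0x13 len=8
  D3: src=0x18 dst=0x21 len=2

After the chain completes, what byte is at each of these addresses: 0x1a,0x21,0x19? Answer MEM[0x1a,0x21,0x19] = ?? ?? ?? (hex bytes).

D0: mem[0x14..0x16] <- [6d 7b f0]
D1: mem[0x23..0x29] <- [84 b8 c7 36 9b f3 90]
D2: mem[0x13..0x1a] <- [72 a7 e0 d8 d5 3c a9 84]
D3: mem[0x21..0x22] <- [3c a9]
query mem[0x1a]=0x84, mem[0x21]=0x3c, mem[0x19]=0xa9

MEM[0x1a,0x21,0x19] = 84 3c a9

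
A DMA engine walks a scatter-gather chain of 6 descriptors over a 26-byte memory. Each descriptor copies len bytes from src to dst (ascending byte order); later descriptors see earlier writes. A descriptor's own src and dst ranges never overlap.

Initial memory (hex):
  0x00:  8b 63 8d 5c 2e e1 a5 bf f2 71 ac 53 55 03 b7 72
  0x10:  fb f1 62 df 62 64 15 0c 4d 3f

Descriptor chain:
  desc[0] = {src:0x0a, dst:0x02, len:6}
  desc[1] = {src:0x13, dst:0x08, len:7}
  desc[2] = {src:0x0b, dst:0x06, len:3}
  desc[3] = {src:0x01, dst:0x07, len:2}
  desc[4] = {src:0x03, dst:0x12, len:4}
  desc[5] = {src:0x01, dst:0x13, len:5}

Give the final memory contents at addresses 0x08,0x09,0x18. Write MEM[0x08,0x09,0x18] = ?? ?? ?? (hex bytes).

  after D0: wrote 6B at 0x02 = ac535503b772
  after D1: wrote 7B at 0x08 = df6264150c4d3f
  after D2: wrote 3B at 0x06 = 150c4d
  after D3: wrote 2B at 0x07 = 63ac
  after D4: wrote 4B at 0x12 = 53550315
  after D5: wrote 5B at 0x13 = 63ac535503
query mem[0x08]=0xac, mem[0x09]=0x62, mem[0x18]=0x4d

MEM[0x08,0x09,0x18] = ac 62 4d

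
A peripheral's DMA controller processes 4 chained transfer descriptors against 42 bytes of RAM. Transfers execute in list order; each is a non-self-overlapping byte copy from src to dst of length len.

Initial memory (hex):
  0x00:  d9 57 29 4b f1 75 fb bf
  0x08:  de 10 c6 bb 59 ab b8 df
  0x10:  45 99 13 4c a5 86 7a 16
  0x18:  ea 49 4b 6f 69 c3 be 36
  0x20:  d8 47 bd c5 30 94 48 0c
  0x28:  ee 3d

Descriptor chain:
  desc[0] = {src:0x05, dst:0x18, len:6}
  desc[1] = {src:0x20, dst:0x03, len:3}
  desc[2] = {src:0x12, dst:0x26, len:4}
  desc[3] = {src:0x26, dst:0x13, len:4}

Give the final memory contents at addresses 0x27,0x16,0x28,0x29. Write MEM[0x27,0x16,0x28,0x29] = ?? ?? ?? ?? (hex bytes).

MEM[0x27,0x16,0x28,0x29] = 4c 86 a5 86

[0] 0x05->0x18 len=6 : 75 fb bf de 10 c6
[1] 0x20->0x03 len=3 : d8 47 bd
[2] 0x12->0x26 len=4 : 13 4c a5 86
[3] 0x26->0x13 len=4 : 13 4c a5 86
query mem[0x27]=0x4c, mem[0x16]=0x86, mem[0x28]=0xa5, mem[0x29]=0x86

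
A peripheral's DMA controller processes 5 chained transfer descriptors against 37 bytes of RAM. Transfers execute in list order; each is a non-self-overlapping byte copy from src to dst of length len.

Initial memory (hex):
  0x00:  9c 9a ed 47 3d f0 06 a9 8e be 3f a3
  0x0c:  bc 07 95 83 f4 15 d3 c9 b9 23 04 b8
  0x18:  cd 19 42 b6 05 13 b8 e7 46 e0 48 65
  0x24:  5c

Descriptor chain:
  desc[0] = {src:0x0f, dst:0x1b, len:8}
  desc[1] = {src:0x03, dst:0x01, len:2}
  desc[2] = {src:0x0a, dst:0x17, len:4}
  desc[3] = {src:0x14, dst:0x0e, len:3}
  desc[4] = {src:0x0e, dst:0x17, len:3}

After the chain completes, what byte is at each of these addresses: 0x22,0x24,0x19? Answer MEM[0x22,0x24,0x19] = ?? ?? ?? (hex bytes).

MEM[0x22,0x24,0x19] = 04 5c 04

  after D0: wrote 8B at 0x1b = 83f415d3c9b92304
  after D1: wrote 2B at 0x01 = 473d
  after D2: wrote 4B at 0x17 = 3fa3bc07
  after D3: wrote 3B at 0x0e = b92304
  after D4: wrote 3B at 0x17 = b92304
query mem[0x22]=0x04, mem[0x24]=0x5c, mem[0x19]=0x04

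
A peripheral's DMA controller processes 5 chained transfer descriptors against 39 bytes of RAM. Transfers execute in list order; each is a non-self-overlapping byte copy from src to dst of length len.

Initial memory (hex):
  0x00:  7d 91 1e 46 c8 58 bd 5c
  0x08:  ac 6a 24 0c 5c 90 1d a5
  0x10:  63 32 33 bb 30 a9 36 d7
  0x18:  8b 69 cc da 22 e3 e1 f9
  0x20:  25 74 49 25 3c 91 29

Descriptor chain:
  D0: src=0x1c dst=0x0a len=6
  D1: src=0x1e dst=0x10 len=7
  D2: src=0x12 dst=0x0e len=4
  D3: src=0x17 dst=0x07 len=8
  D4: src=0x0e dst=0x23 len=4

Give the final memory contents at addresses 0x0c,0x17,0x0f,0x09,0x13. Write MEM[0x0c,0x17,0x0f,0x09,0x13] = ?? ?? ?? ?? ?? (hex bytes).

[0] 0x1c->0x0a len=6 : 22 e3 e1 f9 25 74
[1] 0x1e->0x10 len=7 : e1 f9 25 74 49 25 3c
[2] 0x12->0x0e len=4 : 25 74 49 25
[3] 0x17->0x07 len=8 : d7 8b 69 cc da 22 e3 e1
[4] 0x0e->0x23 len=4 : e1 74 49 25
query mem[0x0c]=0x22, mem[0x17]=0xd7, mem[0x0f]=0x74, mem[0x09]=0x69, mem[0x13]=0x74

MEM[0x0c,0x17,0x0f,0x09,0x13] = 22 d7 74 69 74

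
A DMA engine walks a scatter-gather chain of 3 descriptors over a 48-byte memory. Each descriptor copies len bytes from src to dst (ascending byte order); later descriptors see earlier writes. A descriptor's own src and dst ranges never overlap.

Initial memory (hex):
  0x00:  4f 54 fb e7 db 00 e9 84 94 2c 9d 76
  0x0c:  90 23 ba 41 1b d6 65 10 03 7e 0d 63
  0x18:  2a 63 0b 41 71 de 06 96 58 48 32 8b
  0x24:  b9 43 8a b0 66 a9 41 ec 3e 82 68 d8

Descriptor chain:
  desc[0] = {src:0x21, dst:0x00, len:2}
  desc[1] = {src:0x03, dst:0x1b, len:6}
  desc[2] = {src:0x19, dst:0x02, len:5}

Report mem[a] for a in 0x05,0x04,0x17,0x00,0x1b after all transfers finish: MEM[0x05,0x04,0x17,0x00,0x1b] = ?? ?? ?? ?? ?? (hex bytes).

MEM[0x05,0x04,0x17,0x00,0x1b] = db e7 63 48 e7

  after D0: wrote 2B at 0x00 = 4832
  after D1: wrote 6B at 0x1b = e7db00e98494
  after D2: wrote 5B at 0x02 = 630be7db00
query mem[0x05]=0xdb, mem[0x04]=0xe7, mem[0x17]=0x63, mem[0x00]=0x48, mem[0x1b]=0xe7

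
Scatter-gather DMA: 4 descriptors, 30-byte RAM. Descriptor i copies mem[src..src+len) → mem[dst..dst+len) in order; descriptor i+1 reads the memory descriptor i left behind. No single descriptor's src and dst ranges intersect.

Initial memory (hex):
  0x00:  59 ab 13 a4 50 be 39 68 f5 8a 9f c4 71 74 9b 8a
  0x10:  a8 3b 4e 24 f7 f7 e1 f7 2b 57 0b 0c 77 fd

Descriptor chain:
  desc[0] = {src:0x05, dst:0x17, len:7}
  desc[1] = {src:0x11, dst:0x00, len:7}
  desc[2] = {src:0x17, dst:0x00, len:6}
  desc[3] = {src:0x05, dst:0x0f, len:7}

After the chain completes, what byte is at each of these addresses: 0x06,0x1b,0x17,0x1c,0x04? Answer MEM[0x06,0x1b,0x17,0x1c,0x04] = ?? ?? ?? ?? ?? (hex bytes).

#0 dst[0x17+7] := {0xbe,0x39,0x68,0xf5,0x8a,0x9f,0xc4}
#1 dst[0x00+7] := {0x3b,0x4e,0x24,0xf7,0xf7,0xe1,0xbe}
#2 dst[0x00+6] := {0xbe,0x39,0x68,0xf5,0x8a,0x9f}
#3 dst[0x0f+7] := {0x9f,0xbe,0x68,0xf5,0x8a,0x9f,0xc4}
query mem[0x06]=0xbe, mem[0x1b]=0x8a, mem[0x17]=0xbe, mem[0x1c]=0x9f, mem[0x04]=0x8a

MEM[0x06,0x1b,0x17,0x1c,0x04] = be 8a be 9f 8a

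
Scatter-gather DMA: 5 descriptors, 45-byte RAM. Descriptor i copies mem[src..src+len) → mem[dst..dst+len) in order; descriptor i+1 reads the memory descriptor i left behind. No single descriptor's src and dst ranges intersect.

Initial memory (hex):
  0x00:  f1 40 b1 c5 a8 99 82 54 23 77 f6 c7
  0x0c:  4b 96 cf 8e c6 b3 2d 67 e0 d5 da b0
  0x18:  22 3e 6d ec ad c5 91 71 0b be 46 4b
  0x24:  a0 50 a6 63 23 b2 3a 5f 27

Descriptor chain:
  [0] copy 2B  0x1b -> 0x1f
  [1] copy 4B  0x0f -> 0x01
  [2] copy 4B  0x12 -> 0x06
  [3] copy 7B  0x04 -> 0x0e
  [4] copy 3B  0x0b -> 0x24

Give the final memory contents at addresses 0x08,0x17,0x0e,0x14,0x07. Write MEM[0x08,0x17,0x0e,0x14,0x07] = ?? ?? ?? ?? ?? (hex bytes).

[0] 0x1b->0x1f len=2 : ec ad
[1] 0x0f->0x01 len=4 : 8e c6 b3 2d
[2] 0x12->0x06 len=4 : 2d 67 e0 d5
[3] 0x04->0x0e len=7 : 2d 99 2d 67 e0 d5 f6
[4] 0x0b->0x24 len=3 : c7 4b 96
query mem[0x08]=0xe0, mem[0x17]=0xb0, mem[0x0e]=0x2d, mem[0x14]=0xf6, mem[0x07]=0x67

MEM[0x08,0x17,0x0e,0x14,0x07] = e0 b0 2d f6 67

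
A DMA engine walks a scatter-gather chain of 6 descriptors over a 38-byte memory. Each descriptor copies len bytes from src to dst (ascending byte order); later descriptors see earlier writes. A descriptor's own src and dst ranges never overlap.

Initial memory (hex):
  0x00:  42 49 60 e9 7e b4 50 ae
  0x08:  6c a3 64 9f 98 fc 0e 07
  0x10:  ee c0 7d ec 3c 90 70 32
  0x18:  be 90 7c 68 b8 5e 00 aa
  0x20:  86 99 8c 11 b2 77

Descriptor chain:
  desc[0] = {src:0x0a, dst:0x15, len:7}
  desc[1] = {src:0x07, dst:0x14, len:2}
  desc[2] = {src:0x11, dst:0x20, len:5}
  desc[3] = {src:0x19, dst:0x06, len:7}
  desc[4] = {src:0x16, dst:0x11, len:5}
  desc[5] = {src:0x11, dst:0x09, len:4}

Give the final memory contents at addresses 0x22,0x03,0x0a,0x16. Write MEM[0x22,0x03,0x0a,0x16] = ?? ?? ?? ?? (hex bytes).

  after D0: wrote 7B at 0x15 = 649f98fc0e07ee
  after D1: wrote 2B at 0x14 = ae6c
  after D2: wrote 5B at 0x20 = c07decae6c
  after D3: wrote 7B at 0x06 = 0e07eeb85e00aa
  after D4: wrote 5B at 0x11 = 9f98fc0e07
  after D5: wrote 4B at 0x09 = 9f98fc0e
query mem[0x22]=0xec, mem[0x03]=0xe9, mem[0x0a]=0x98, mem[0x16]=0x9f

MEM[0x22,0x03,0x0a,0x16] = ec e9 98 9f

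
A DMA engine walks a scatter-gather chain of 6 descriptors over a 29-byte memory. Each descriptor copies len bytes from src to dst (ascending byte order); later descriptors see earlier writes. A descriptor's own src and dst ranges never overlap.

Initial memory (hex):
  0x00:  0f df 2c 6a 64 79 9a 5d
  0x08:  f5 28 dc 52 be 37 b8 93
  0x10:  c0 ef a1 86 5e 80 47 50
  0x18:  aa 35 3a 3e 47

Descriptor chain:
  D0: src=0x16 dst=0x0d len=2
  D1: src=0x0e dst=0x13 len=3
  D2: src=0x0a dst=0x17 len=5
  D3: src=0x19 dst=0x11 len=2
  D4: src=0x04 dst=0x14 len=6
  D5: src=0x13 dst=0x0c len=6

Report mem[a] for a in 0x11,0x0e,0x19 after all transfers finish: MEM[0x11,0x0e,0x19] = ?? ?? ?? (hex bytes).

MEM[0x11,0x0e,0x19] = f5 79 28

D0: mem[0x0d..0x0e] <- [47 50]
D1: mem[0x13..0x15] <- [50 93 c0]
D2: mem[0x17..0x1b] <- [dc 52 be 47 50]
D3: mem[0x11..0x12] <- [be 47]
D4: mem[0x14..0x19] <- [64 79 9a 5d f5 28]
D5: mem[0x0c..0x11] <- [50 64 79 9a 5d f5]
query mem[0x11]=0xf5, mem[0x0e]=0x79, mem[0x19]=0x28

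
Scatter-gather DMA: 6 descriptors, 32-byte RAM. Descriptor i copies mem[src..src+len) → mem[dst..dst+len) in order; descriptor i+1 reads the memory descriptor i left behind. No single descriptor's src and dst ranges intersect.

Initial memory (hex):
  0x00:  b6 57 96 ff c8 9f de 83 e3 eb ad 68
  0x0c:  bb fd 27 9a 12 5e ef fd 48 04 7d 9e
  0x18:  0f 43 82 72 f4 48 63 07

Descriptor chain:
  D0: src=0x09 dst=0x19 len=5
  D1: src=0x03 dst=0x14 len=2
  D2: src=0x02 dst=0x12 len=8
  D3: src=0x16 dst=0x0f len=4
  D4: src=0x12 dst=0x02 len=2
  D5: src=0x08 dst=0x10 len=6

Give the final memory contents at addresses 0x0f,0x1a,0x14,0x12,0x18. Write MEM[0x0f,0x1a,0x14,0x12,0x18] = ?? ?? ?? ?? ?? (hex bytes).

MEM[0x0f,0x1a,0x14,0x12,0x18] = de ad bb ad e3

#0 dst[0x19+5] := {0xeb,0xad,0x68,0xbb,0xfd}
#1 dst[0x14+2] := {0xff,0xc8}
#2 dst[0x12+8] := {0x96,0xff,0xc8,0x9f,0xde,0x83,0xe3,0xeb}
#3 dst[0x0f+4] := {0xde,0x83,0xe3,0xeb}
#4 dst[0x02+2] := {0xeb,0xff}
#5 dst[0x10+6] := {0xe3,0xeb,0xad,0x68,0xbb,0xfd}
query mem[0x0f]=0xde, mem[0x1a]=0xad, mem[0x14]=0xbb, mem[0x12]=0xad, mem[0x18]=0xe3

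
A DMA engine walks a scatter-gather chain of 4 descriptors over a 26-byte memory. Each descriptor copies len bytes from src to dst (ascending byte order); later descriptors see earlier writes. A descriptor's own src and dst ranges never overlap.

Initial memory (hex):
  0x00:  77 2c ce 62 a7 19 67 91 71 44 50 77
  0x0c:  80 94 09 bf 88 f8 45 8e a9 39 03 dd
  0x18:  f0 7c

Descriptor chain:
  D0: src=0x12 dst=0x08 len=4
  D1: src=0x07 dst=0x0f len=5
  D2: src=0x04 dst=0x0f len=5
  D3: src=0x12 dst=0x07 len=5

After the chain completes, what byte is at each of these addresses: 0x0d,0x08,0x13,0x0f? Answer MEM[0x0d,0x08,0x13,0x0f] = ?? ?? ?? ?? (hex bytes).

D0: mem[0x08..0x0b] <- [45 8e a9 39]
D1: mem[0x0f..0x13] <- [91 45 8e a9 39]
D2: mem[0x0f..0x13] <- [a7 19 67 91 45]
D3: mem[0x07..0x0b] <- [91 45 a9 39 03]
query mem[0x0d]=0x94, mem[0x08]=0x45, mem[0x13]=0x45, mem[0x0f]=0xa7

MEM[0x0d,0x08,0x13,0x0f] = 94 45 45 a7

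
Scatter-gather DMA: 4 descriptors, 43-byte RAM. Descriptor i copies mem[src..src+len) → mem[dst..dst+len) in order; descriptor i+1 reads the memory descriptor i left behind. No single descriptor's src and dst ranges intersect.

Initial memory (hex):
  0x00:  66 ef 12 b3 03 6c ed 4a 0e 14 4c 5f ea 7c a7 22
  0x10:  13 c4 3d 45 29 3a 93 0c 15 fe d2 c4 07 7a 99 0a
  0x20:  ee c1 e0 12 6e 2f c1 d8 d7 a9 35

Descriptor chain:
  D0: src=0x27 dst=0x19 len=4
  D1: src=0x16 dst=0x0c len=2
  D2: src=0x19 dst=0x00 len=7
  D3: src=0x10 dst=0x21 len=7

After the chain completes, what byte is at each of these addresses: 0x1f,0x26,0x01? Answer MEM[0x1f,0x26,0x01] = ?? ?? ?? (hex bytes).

MEM[0x1f,0x26,0x01] = 0a 3a d7

D0: mem[0x19..0x1c] <- [d8 d7 a9 35]
D1: mem[0x0c..0x0d] <- [93 0c]
D2: mem[0x00..0x06] <- [d8 d7 a9 35 7a 99 0a]
D3: mem[0x21..0x27] <- [13 c4 3d 45 29 3a 93]
query mem[0x1f]=0x0a, mem[0x26]=0x3a, mem[0x01]=0xd7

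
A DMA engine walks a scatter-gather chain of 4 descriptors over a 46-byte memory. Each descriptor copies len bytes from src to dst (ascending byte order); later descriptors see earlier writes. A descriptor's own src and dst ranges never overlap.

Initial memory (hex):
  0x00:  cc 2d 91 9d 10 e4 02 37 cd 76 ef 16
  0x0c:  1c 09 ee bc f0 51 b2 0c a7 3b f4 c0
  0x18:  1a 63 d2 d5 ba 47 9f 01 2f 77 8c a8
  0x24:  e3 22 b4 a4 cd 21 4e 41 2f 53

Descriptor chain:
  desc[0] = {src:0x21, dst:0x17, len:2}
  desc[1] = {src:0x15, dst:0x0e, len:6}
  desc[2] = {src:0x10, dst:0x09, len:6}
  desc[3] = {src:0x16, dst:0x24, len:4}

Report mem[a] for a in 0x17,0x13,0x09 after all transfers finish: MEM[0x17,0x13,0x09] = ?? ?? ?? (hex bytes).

MEM[0x17,0x13,0x09] = 77 d2 77

  after D0: wrote 2B at 0x17 = 778c
  after D1: wrote 6B at 0x0e = 3bf4778c63d2
  after D2: wrote 6B at 0x09 = 778c63d2a73b
  after D3: wrote 4B at 0x24 = f4778c63
query mem[0x17]=0x77, mem[0x13]=0xd2, mem[0x09]=0x77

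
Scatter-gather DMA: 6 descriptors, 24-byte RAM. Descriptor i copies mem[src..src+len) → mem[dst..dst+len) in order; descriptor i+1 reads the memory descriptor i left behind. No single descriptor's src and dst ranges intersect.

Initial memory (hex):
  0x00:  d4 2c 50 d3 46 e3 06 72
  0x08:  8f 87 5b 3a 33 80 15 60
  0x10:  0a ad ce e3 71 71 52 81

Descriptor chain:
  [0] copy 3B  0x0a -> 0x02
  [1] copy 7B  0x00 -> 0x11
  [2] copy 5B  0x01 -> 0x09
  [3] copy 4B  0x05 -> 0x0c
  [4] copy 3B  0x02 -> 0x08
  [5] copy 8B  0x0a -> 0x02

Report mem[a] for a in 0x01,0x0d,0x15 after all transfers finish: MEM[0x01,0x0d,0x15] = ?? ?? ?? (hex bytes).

D0: mem[0x02..0x04] <- [5b 3a 33]
D1: mem[0x11..0x17] <- [d4 2c 5b 3a 33 e3 06]
D2: mem[0x09..0x0d] <- [2c 5b 3a 33 e3]
D3: mem[0x0c..0x0f] <- [e3 06 72 8f]
D4: mem[0x08..0x0a] <- [5b 3a 33]
D5: mem[0x02..0x09] <- [33 3a e3 06 72 8f 0a d4]
query mem[0x01]=0x2c, mem[0x0d]=0x06, mem[0x15]=0x33

MEM[0x01,0x0d,0x15] = 2c 06 33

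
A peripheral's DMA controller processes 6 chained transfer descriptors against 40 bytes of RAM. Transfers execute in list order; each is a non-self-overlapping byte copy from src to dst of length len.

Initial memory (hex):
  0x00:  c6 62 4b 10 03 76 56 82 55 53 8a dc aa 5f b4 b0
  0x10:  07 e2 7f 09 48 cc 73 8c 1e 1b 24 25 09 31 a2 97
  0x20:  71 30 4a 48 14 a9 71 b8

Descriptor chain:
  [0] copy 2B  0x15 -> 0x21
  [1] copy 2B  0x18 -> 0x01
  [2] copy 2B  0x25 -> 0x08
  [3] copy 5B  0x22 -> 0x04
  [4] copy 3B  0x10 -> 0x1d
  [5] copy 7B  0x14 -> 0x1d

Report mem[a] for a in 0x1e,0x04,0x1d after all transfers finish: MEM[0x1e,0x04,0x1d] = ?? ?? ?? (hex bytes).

  after D0: wrote 2B at 0x21 = cc73
  after D1: wrote 2B at 0x01 = 1e1b
  after D2: wrote 2B at 0x08 = a971
  after D3: wrote 5B at 0x04 = 734814a971
  after D4: wrote 3B at 0x1d = 07e27f
  after D5: wrote 7B at 0x1d = 48cc738c1e1b24
query mem[0x1e]=0xcc, mem[0x04]=0x73, mem[0x1d]=0x48

MEM[0x1e,0x04,0x1d] = cc 73 48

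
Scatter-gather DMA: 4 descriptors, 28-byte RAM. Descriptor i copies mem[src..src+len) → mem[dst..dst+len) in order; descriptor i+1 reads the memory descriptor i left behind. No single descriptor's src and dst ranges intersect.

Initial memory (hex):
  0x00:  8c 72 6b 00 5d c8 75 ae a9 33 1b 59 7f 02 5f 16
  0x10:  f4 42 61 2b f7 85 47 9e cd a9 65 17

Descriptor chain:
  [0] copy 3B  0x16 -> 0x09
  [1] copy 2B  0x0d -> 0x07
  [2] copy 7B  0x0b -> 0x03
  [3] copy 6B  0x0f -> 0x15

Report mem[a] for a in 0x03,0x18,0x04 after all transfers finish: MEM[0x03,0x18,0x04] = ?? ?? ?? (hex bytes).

MEM[0x03,0x18,0x04] = cd 61 7f

#0 dst[0x09+3] := {0x47,0x9e,0xcd}
#1 dst[0x07+2] := {0x02,0x5f}
#2 dst[0x03+7] := {0xcd,0x7f,0x02,0x5f,0x16,0xf4,0x42}
#3 dst[0x15+6] := {0x16,0xf4,0x42,0x61,0x2b,0xf7}
query mem[0x03]=0xcd, mem[0x18]=0x61, mem[0x04]=0x7f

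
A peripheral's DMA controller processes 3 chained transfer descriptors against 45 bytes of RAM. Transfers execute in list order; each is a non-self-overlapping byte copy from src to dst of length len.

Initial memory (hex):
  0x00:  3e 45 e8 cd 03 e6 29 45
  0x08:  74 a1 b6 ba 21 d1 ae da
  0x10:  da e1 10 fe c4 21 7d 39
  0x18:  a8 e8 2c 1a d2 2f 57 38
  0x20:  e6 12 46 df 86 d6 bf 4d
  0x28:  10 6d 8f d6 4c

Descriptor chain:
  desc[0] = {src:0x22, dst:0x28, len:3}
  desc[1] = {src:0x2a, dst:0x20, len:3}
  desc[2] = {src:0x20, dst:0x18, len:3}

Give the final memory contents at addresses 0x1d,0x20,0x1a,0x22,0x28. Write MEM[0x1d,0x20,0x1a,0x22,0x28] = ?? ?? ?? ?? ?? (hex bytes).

[0] 0x22->0x28 len=3 : 46 df 86
[1] 0x2a->0x20 len=3 : 86 d6 4c
[2] 0x20->0x18 len=3 : 86 d6 4c
query mem[0x1d]=0x2f, mem[0x20]=0x86, mem[0x1a]=0x4c, mem[0x22]=0x4c, mem[0x28]=0x46

MEM[0x1d,0x20,0x1a,0x22,0x28] = 2f 86 4c 4c 46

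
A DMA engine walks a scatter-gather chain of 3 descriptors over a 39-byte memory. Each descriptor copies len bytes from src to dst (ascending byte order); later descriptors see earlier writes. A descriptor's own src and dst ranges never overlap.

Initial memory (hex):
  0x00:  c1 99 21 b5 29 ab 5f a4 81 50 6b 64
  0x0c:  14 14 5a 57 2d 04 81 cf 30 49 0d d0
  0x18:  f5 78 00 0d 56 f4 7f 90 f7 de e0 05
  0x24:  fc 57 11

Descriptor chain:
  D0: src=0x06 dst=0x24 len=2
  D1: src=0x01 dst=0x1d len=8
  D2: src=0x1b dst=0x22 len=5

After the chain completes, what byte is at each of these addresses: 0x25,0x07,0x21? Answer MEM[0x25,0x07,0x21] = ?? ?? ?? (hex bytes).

MEM[0x25,0x07,0x21] = 21 a4 ab

D0: mem[0x24..0x25] <- [5f a4]
D1: mem[0x1d..0x24] <- [99 21 b5 29 ab 5f a4 81]
D2: mem[0x22..0x26] <- [0d 56 99 21 b5]
query mem[0x25]=0x21, mem[0x07]=0xa4, mem[0x21]=0xab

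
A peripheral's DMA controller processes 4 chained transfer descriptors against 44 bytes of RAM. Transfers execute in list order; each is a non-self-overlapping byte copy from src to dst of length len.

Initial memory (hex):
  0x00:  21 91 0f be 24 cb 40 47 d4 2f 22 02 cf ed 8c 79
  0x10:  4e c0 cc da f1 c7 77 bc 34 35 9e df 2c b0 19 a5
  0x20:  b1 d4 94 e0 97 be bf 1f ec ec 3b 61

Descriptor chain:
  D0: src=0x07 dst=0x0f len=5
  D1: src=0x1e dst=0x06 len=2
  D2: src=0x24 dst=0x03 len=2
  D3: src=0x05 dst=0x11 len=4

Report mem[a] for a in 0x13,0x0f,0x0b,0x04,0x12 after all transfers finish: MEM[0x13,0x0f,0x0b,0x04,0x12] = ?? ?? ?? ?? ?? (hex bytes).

D0: mem[0x0f..0x13] <- [47 d4 2f 22 02]
D1: mem[0x06..0x07] <- [19 a5]
D2: mem[0x03..0x04] <- [97 be]
D3: mem[0x11..0x14] <- [cb 19 a5 d4]
query mem[0x13]=0xa5, mem[0x0f]=0x47, mem[0x0b]=0x02, mem[0x04]=0xbe, mem[0x12]=0x19

MEM[0x13,0x0f,0x0b,0x04,0x12] = a5 47 02 be 19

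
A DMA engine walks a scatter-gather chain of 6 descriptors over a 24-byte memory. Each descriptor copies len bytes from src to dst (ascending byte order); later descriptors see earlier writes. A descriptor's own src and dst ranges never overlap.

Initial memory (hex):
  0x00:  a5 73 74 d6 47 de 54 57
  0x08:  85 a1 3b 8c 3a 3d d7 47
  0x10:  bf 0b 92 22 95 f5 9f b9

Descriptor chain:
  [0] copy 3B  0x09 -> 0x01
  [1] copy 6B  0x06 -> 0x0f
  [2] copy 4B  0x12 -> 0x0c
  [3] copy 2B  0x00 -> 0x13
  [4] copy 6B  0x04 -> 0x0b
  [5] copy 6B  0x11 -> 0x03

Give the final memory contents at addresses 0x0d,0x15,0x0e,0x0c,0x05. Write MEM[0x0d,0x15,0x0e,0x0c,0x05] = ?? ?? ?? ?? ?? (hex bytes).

MEM[0x0d,0x15,0x0e,0x0c,0x05] = 54 f5 57 de a5

D0: mem[0x01..0x03] <- [a1 3b 8c]
D1: mem[0x0f..0x14] <- [54 57 85 a1 3b 8c]
D2: mem[0x0c..0x0f] <- [a1 3b 8c f5]
D3: mem[0x13..0x14] <- [a5 a1]
D4: mem[0x0b..0x10] <- [47 de 54 57 85 a1]
D5: mem[0x03..0x08] <- [85 a1 a5 a1 f5 9f]
query mem[0x0d]=0x54, mem[0x15]=0xf5, mem[0x0e]=0x57, mem[0x0c]=0xde, mem[0x05]=0xa5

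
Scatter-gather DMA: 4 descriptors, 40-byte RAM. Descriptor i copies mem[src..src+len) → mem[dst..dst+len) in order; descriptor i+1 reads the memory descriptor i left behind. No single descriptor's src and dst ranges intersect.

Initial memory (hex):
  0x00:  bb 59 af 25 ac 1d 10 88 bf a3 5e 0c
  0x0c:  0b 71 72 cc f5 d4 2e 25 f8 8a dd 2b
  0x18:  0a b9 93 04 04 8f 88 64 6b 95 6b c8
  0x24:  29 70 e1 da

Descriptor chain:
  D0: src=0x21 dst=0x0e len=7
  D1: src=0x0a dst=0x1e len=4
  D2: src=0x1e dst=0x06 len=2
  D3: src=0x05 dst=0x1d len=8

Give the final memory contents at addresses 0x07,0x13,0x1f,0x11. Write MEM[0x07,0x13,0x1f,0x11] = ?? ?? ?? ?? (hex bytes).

MEM[0x07,0x13,0x1f,0x11] = 0c e1 0c 29

  after D0: wrote 7B at 0x0e = 956bc82970e1da
  after D1: wrote 4B at 0x1e = 5e0c0b71
  after D2: wrote 2B at 0x06 = 5e0c
  after D3: wrote 8B at 0x1d = 1d5e0cbfa35e0c0b
query mem[0x07]=0x0c, mem[0x13]=0xe1, mem[0x1f]=0x0c, mem[0x11]=0x29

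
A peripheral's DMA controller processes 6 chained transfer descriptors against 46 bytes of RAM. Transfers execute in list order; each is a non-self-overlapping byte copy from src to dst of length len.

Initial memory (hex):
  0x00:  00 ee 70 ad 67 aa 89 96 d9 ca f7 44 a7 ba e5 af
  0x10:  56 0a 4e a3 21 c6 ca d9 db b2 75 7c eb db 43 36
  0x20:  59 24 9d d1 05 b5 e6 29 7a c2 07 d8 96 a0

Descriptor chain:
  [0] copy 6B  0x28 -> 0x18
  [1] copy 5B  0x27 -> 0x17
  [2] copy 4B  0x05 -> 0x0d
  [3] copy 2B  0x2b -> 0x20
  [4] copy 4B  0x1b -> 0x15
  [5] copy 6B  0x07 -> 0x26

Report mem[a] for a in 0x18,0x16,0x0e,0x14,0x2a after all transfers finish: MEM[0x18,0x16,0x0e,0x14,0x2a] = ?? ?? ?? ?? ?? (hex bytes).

MEM[0x18,0x16,0x0e,0x14,0x2a] = 43 96 89 21 44

#0 dst[0x18+6] := {0x7a,0xc2,0x07,0xd8,0x96,0xa0}
#1 dst[0x17+5] := {0x29,0x7a,0xc2,0x07,0xd8}
#2 dst[0x0d+4] := {0xaa,0x89,0x96,0xd9}
#3 dst[0x20+2] := {0xd8,0x96}
#4 dst[0x15+4] := {0xd8,0x96,0xa0,0x43}
#5 dst[0x26+6] := {0x96,0xd9,0xca,0xf7,0x44,0xa7}
query mem[0x18]=0x43, mem[0x16]=0x96, mem[0x0e]=0x89, mem[0x14]=0x21, mem[0x2a]=0x44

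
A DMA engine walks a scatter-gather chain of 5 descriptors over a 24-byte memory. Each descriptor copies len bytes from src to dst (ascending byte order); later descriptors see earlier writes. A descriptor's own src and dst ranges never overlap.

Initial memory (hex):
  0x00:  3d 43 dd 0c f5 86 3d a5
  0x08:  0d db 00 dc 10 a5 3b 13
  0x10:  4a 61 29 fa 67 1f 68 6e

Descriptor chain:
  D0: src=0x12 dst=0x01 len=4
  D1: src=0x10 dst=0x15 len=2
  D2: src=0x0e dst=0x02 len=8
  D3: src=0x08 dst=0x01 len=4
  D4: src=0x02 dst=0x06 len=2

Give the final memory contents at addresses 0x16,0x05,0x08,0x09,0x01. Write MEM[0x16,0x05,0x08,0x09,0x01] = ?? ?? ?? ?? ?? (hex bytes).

MEM[0x16,0x05,0x08,0x09,0x01] = 61 61 67 4a 67

D0: mem[0x01..0x04] <- [29 fa 67 1f]
D1: mem[0x15..0x16] <- [4a 61]
D2: mem[0x02..0x09] <- [3b 13 4a 61 29 fa 67 4a]
D3: mem[0x01..0x04] <- [67 4a 00 dc]
D4: mem[0x06..0x07] <- [4a 00]
query mem[0x16]=0x61, mem[0x05]=0x61, mem[0x08]=0x67, mem[0x09]=0x4a, mem[0x01]=0x67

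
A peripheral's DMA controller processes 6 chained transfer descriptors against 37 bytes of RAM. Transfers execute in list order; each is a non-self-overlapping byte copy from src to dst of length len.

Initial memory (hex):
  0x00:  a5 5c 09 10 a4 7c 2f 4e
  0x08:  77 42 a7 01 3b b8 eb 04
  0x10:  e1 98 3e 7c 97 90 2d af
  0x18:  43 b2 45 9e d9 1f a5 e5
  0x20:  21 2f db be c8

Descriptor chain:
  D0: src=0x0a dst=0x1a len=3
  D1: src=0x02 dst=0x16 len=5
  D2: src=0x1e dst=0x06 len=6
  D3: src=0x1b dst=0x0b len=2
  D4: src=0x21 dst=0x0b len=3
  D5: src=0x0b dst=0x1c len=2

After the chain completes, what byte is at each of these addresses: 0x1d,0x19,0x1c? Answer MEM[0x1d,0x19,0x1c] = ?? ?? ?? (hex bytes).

  after D0: wrote 3B at 0x1a = a7013b
  after D1: wrote 5B at 0x16 = 0910a47c2f
  after D2: wrote 6B at 0x06 = a5e5212fdbbe
  after D3: wrote 2B at 0x0b = 013b
  after D4: wrote 3B at 0x0b = 2fdbbe
  after D5: wrote 2B at 0x1c = 2fdb
query mem[0x1d]=0xdb, mem[0x19]=0x7c, mem[0x1c]=0x2f

MEM[0x1d,0x19,0x1c] = db 7c 2f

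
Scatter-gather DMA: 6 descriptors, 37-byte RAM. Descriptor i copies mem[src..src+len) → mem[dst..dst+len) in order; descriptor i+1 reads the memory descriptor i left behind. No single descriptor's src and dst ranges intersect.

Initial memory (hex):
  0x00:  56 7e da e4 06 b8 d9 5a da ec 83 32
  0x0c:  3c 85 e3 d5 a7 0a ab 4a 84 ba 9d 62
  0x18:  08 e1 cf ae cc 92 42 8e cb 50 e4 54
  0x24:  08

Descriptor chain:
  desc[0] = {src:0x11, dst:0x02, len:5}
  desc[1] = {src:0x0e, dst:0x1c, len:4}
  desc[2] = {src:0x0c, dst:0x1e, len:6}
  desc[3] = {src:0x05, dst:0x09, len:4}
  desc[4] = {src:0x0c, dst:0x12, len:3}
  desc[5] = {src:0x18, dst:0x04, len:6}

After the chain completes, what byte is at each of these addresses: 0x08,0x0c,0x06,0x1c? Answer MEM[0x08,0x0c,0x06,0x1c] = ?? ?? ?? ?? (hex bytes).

MEM[0x08,0x0c,0x06,0x1c] = e3 da cf e3

[0] 0x11->0x02 len=5 : 0a ab 4a 84 ba
[1] 0x0e->0x1c len=4 : e3 d5 a7 0a
[2] 0x0c->0x1e len=6 : 3c 85 e3 d5 a7 0a
[3] 0x05->0x09 len=4 : 84 ba 5a da
[4] 0x0c->0x12 len=3 : da 85 e3
[5] 0x18->0x04 len=6 : 08 e1 cf ae e3 d5
query mem[0x08]=0xe3, mem[0x0c]=0xda, mem[0x06]=0xcf, mem[0x1c]=0xe3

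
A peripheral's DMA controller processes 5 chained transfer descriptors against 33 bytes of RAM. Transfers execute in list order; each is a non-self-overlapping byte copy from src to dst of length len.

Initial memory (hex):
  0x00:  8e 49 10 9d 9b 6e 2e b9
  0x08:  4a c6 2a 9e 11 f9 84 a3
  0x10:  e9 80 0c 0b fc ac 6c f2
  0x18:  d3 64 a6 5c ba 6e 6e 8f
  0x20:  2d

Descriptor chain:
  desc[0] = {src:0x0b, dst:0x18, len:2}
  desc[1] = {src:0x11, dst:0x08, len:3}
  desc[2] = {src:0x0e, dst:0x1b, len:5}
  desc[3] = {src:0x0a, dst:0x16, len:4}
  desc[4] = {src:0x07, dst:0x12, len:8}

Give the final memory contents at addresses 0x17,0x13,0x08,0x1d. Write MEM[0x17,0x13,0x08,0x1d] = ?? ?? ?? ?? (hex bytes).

MEM[0x17,0x13,0x08,0x1d] = 11 80 80 e9

D0: mem[0x18..0x19] <- [9e 11]
D1: mem[0x08..0x0a] <- [80 0c 0b]
D2: mem[0x1b..0x1f] <- [84 a3 e9 80 0c]
D3: mem[0x16..0x19] <- [0b 9e 11 f9]
D4: mem[0x12..0x19] <- [b9 80 0c 0b 9e 11 f9 84]
query mem[0x17]=0x11, mem[0x13]=0x80, mem[0x08]=0x80, mem[0x1d]=0xe9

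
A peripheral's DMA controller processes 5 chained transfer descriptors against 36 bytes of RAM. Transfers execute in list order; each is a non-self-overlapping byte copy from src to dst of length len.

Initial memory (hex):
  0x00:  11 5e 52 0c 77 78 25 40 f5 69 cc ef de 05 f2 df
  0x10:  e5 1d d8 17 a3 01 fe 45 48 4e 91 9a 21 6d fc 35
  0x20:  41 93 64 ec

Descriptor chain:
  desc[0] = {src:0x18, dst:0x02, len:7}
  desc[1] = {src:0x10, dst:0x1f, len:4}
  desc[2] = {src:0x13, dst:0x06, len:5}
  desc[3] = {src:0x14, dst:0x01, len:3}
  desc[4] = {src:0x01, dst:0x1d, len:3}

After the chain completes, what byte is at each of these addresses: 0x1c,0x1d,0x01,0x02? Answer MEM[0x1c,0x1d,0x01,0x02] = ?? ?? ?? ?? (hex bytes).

[0] 0x18->0x02 len=7 : 48 4e 91 9a 21 6d fc
[1] 0x10->0x1f len=4 : e5 1d d8 17
[2] 0x13->0x06 len=5 : 17 a3 01 fe 45
[3] 0x14->0x01 len=3 : a3 01 fe
[4] 0x01->0x1d len=3 : a3 01 fe
query mem[0x1c]=0x21, mem[0x1d]=0xa3, mem[0x01]=0xa3, mem[0x02]=0x01

MEM[0x1c,0x1d,0x01,0x02] = 21 a3 a3 01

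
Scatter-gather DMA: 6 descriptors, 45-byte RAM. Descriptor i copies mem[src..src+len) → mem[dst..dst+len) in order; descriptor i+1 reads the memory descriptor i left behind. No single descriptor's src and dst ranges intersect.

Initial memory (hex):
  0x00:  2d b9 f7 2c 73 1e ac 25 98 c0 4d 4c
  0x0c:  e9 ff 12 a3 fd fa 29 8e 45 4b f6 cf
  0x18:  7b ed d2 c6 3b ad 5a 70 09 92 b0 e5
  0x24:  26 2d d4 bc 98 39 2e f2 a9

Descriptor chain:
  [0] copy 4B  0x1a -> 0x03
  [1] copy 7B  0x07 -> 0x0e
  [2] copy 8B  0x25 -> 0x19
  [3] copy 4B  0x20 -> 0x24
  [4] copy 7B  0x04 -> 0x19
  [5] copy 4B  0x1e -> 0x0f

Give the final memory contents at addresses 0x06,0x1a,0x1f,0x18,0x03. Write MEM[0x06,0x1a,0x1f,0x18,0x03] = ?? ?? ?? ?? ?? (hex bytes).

MEM[0x06,0x1a,0x1f,0x18,0x03] = ad 3b 4d 7b d2

  after D0: wrote 4B at 0x03 = d2c63bad
  after D1: wrote 7B at 0x0e = 2598c04d4ce9ff
  after D2: wrote 8B at 0x19 = 2dd4bc98392ef2a9
  after D3: wrote 4B at 0x24 = a992b0e5
  after D4: wrote 7B at 0x19 = c63bad2598c04d
  after D5: wrote 4B at 0x0f = c04da992
query mem[0x06]=0xad, mem[0x1a]=0x3b, mem[0x1f]=0x4d, mem[0x18]=0x7b, mem[0x03]=0xd2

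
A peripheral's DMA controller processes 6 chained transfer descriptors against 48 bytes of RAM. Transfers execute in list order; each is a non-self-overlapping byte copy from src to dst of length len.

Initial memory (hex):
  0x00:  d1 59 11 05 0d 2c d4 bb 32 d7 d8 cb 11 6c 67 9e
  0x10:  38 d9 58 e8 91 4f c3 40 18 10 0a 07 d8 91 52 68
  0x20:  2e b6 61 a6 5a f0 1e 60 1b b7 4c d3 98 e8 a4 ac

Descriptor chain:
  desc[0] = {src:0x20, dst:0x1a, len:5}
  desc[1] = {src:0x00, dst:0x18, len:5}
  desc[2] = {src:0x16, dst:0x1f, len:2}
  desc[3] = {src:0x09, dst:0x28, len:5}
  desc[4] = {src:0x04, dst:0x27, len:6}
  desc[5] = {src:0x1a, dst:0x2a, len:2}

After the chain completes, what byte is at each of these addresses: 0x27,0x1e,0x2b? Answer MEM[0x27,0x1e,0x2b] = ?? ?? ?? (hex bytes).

D0: mem[0x1a..0x1e] <- [2e b6 61 a6 5a]
D1: mem[0x18..0x1c] <- [d1 59 11 05 0d]
D2: mem[0x1f..0x20] <- [c3 40]
D3: mem[0x28..0x2c] <- [d7 d8 cb 11 6c]
D4: mem[0x27..0x2c] <- [0d 2c d4 bb 32 d7]
D5: mem[0x2a..0x2b] <- [11 05]
query mem[0x27]=0x0d, mem[0x1e]=0x5a, mem[0x2b]=0x05

MEM[0x27,0x1e,0x2b] = 0d 5a 05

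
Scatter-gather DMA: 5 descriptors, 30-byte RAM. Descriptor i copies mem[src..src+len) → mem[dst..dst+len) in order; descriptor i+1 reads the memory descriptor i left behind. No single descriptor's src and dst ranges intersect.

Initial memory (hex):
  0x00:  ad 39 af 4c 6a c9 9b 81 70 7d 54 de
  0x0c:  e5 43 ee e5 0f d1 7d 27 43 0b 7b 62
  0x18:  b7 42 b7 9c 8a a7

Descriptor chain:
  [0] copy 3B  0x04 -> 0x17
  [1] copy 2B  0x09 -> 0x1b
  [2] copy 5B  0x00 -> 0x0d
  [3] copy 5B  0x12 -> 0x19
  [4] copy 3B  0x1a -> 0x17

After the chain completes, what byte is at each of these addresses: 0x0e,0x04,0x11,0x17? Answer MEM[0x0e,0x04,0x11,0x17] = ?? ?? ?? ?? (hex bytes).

#0 dst[0x17+3] := {0x6a,0xc9,0x9b}
#1 dst[0x1b+2] := {0x7d,0x54}
#2 dst[0x0d+5] := {0xad,0x39,0xaf,0x4c,0x6a}
#3 dst[0x19+5] := {0x7d,0x27,0x43,0x0b,0x7b}
#4 dst[0x17+3] := {0x27,0x43,0x0b}
query mem[0x0e]=0x39, mem[0x04]=0x6a, mem[0x11]=0x6a, mem[0x17]=0x27

MEM[0x0e,0x04,0x11,0x17] = 39 6a 6a 27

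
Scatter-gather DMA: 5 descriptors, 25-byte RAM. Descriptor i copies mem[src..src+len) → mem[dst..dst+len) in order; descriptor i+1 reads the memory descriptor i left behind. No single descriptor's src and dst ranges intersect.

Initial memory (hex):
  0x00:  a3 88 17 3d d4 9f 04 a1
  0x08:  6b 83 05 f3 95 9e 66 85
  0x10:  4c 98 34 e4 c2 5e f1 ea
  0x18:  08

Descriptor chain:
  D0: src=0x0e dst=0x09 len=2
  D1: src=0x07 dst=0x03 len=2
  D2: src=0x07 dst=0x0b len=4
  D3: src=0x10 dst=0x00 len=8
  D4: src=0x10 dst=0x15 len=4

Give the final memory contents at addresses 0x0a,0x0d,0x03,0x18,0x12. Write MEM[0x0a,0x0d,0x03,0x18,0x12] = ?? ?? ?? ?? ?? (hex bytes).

#0 dst[0x09+2] := {0x66,0x85}
#1 dst[0x03+2] := {0xa1,0x6b}
#2 dst[0x0b+4] := {0xa1,0x6b,0x66,0x85}
#3 dst[0x00+8] := {0x4c,0x98,0x34,0xe4,0xc2,0x5e,0xf1,0xea}
#4 dst[0x15+4] := {0x4c,0x98,0x34,0xe4}
query mem[0x0a]=0x85, mem[0x0d]=0x66, mem[0x03]=0xe4, mem[0x18]=0xe4, mem[0x12]=0x34

MEM[0x0a,0x0d,0x03,0x18,0x12] = 85 66 e4 e4 34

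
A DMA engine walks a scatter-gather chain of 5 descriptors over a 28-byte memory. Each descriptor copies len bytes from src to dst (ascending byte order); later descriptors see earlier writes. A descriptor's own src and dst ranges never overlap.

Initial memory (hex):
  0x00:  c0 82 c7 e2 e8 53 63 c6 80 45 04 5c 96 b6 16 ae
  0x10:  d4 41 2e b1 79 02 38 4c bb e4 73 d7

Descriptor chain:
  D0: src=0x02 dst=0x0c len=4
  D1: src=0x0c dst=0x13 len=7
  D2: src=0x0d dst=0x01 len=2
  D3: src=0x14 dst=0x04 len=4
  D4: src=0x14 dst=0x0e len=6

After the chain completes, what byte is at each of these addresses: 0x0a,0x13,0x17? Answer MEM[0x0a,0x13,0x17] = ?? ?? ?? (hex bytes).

MEM[0x0a,0x13,0x17] = 04 2e d4

  after D0: wrote 4B at 0x0c = c7e2e853
  after D1: wrote 7B at 0x13 = c7e2e853d4412e
  after D2: wrote 2B at 0x01 = e2e8
  after D3: wrote 4B at 0x04 = e2e853d4
  after D4: wrote 6B at 0x0e = e2e853d4412e
query mem[0x0a]=0x04, mem[0x13]=0x2e, mem[0x17]=0xd4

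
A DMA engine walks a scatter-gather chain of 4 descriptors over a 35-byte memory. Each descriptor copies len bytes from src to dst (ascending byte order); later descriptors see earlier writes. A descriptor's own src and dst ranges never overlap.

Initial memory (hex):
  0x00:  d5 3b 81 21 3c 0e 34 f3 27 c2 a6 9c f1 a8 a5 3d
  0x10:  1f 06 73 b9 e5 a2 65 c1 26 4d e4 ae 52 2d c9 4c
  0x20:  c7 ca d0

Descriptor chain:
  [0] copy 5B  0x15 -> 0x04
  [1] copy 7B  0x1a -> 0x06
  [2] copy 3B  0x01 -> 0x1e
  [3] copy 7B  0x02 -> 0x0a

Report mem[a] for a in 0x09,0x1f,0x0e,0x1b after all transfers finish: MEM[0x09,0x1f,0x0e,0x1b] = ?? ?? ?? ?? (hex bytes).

MEM[0x09,0x1f,0x0e,0x1b] = 2d 81 e4 ae

  after D0: wrote 5B at 0x04 = a265c1264d
  after D1: wrote 7B at 0x06 = e4ae522dc94cc7
  after D2: wrote 3B at 0x1e = 3b8121
  after D3: wrote 7B at 0x0a = 8121a265e4ae52
query mem[0x09]=0x2d, mem[0x1f]=0x81, mem[0x0e]=0xe4, mem[0x1b]=0xae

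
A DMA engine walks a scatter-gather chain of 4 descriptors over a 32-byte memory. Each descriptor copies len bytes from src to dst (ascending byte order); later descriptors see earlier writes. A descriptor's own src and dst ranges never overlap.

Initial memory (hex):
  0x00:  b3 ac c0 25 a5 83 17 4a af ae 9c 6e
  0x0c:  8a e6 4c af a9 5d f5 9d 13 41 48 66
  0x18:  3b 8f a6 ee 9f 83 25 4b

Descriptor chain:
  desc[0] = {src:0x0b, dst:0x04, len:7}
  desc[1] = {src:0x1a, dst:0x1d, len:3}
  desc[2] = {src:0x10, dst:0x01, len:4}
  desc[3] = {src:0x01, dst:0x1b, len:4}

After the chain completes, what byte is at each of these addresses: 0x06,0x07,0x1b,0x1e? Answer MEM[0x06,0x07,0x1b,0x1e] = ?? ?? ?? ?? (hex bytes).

  after D0: wrote 7B at 0x04 = 6e8ae64cafa95d
  after D1: wrote 3B at 0x1d = a6ee9f
  after D2: wrote 4B at 0x01 = a95df59d
  after D3: wrote 4B at 0x1b = a95df59d
query mem[0x06]=0xe6, mem[0x07]=0x4c, mem[0x1b]=0xa9, mem[0x1e]=0x9d

MEM[0x06,0x07,0x1b,0x1e] = e6 4c a9 9d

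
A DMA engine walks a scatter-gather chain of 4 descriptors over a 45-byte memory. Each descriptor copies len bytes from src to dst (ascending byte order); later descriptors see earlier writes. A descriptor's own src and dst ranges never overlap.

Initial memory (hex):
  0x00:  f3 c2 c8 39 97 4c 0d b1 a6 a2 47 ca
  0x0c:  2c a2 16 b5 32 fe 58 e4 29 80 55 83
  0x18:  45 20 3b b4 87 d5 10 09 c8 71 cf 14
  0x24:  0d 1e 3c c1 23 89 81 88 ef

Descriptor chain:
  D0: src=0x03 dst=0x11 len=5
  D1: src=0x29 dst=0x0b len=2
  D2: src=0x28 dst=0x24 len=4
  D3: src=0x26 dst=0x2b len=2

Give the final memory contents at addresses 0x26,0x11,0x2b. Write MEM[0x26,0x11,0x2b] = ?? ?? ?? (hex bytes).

MEM[0x26,0x11,0x2b] = 81 39 81

  after D0: wrote 5B at 0x11 = 39974c0db1
  after D1: wrote 2B at 0x0b = 8981
  after D2: wrote 4B at 0x24 = 23898188
  after D3: wrote 2B at 0x2b = 8188
query mem[0x26]=0x81, mem[0x11]=0x39, mem[0x2b]=0x81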